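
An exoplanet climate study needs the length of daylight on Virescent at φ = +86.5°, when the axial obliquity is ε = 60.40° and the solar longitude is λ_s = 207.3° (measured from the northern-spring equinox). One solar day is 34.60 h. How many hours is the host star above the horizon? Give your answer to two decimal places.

Solar declination: sin δ = sin ε · sin λ_s = sin 60.40° × sin 207.3° = -0.39879, so δ = -23.503°.
cos H₀ = −tan φ · tan δ = 7.1101 ≥ 1, so the host star never rises (polar night) and H₀ = 0.
Daylight = 2H₀/(2π) × 34.60 h = (0.0000/π) × 34.60 = 0.00 h.

0.00 h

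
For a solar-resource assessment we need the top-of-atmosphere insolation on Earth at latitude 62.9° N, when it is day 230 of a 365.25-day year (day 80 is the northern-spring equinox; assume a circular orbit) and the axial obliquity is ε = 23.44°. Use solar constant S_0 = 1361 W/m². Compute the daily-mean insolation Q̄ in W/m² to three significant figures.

Solar longitude: L_s = 360° × (230 − 80)/365.25 = 147.844°.
sin δ = sin 23.44° × sin 147.844° = 0.21171, so δ = +12.223°.
cos h₀ = −tan(+62.9°) tan(+12.223°) = -0.4233, h₀ = 2.0079 rad.
Bracket: h₀ sin ϕ sin δ + cos ϕ cos δ sin h₀ = 2.0079×0.89021×0.21171 + 0.45554×0.97733×0.90598 = 0.378422 + 0.403354 = 0.781776.
Q̄ = (S_0/π) × [bracket] = (1361/π) × 0.781776 = 338.7 W/m².

Q̄ ≈ 339 W/m²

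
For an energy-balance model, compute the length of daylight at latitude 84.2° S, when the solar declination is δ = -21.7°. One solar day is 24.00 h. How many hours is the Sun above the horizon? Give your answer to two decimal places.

Sunrise equation: cos H₀ = −tan φ · tan δ = -3.9177 ≤ −1, so the Sun never sets (polar day) and H₀ = π.
Daylight = 2H₀/(2π) × 24.00 h = (3.1416/π) × 24.00 = 24.00 h.

24.00 h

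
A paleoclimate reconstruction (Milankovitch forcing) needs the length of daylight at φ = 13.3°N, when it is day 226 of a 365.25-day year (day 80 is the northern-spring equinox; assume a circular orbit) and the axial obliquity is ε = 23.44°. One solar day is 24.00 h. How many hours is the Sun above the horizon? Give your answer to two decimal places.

Solar longitude: λ_s = 360° × (226 − 80)/365.25 = 143.901°.
sin δ = sin 23.44° × sin 143.901° = 0.23437, so δ = +13.554°.
cos H₀ = −tan φ · tan δ = −tan(+13.3°) × tan(+13.554°) = -0.0570, so H₀ = 1.6278 rad = 93.27°.
Daylight = 2H₀/(2π) × 24.00 h = (1.6278/π) × 24.00 = 12.44 h.

12.44 h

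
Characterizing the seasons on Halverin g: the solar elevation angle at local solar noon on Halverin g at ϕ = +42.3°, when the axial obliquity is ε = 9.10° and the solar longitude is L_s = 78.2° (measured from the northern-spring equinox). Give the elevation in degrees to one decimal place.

56.6°

Solar declination: sin δ = sin ε · sin L_s = sin 9.10° × sin 78.2° = 0.15482, so δ = +8.906°.
At local noon the hour angle is zero, so the zenith angle equals |ϕ − δ| = |+42.3° − (+8.906°)| = 33.394°.
Elevation = 90° − 33.394° = 56.6°.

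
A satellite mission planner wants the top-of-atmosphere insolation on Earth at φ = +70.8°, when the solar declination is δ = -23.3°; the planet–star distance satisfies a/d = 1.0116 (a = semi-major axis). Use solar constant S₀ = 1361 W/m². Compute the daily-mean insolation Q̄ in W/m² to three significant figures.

cos H₀ = −tan(+70.8°) tan(-23.300°) = 1.2367 ≥ 1 ⇒ polar night, H₀ = 0 and Q̄ = 0.
Inverse-square distance factor (a/d)² = 1.0116² = 1.023335.

Q̄ ≈ 0.00 W/m²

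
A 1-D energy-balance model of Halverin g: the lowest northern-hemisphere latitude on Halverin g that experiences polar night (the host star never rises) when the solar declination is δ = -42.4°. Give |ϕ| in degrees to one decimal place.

Polar night requires cos h₀ = −tan ϕ tan δ ≥ 1, i.e. tan ϕ tan δ ≤ −1.
The boundary is |tan ϕ| · |tan δ| = 1, so |ϕ| = 90° − |δ| = 90° − 42.4° = 47.6° in the northern hemisphere.

|ϕ| = 47.6°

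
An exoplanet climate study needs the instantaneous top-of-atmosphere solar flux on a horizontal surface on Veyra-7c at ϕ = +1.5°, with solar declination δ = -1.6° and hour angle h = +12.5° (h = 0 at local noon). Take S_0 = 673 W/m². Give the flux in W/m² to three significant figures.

cos θ_z = sin ϕ sin δ + cos ϕ cos δ cos h = -0.000731 + 0.975581 = 0.974850.
Flux = S_0 · cos θ_z = 673 × 0.974850 = 656.1 W/m².

656 W/m²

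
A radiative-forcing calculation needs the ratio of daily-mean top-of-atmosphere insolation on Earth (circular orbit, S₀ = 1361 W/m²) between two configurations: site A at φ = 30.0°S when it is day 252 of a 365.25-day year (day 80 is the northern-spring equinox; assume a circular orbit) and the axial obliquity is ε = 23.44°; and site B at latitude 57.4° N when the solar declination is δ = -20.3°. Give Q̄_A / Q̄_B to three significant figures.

Q̄_A / Q̄_B ≈ 6.06

— Configuration A (φ=-30.0°):
Solar longitude: λ_s = 360° × (252 − 80)/365.25 = 169.528°.
sin δ = sin 23.44° × sin 169.528° = 0.07230, so δ = +4.146°.
cos H₀ = −tan(-30.0°) tan(+4.146°) = 0.0419, H₀ = 1.5289 rad.
Bracket: H₀ sin φ sin δ + cos φ cos δ sin H₀ = 1.5289×-0.50000×0.07230 + 0.86603×0.99738×0.99912 = -0.055270 + 0.863001 = 0.807731.
Q̄ = (S₀/π) × [bracket] = (1361/π) × 0.807731 = 349.93 W/m².
— Configuration B (φ=+57.4°):
cos H₀ = −tan(+57.4°) tan(-20.300°) = 0.5784, H₀ = 0.9540 rad.
Bracket: H₀ sin φ sin δ + cos φ cos δ sin H₀ = 0.9540×0.84245×-0.34694 + 0.53877×0.93789×0.81574 = -0.278835 + 0.412199 = 0.133364.
Q̄ = (S₀/π) × [bracket] = (1361/π) × 0.133364 = 57.776 W/m².
Ratio Q̄_A / Q̄_B = 349.93 / 57.776 = 6.057.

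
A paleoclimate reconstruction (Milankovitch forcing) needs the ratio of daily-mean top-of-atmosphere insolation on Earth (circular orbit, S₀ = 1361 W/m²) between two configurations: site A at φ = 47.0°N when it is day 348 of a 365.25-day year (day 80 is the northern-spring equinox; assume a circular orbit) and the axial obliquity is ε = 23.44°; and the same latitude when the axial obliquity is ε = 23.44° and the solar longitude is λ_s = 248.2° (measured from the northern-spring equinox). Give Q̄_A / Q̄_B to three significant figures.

Q̄_A / Q̄_B ≈ 0.895

— Configuration A (φ=+47.0°):
Solar longitude: λ_s = 360° × (348 − 80)/365.25 = 264.148°.
sin δ = sin 23.44° × sin 264.148° = -0.39572, so δ = -23.311°.
cos H₀ = −tan(+47.0°) tan(-23.311°) = 0.4621, H₀ = 1.0905 rad.
Bracket: H₀ sin φ sin δ + cos φ cos δ sin H₀ = 1.0905×0.73135×-0.39572 + 0.68200×0.91837×0.88684 = -0.315601 + 0.555453 = 0.239852.
Q̄ = (S₀/π) × [bracket] = (1361/π) × 0.239852 = 103.91 W/m².
— Configuration B (φ=+47.0°):
Solar declination: sin δ = sin ε · sin λ_s = sin 23.44° × sin 248.2° = -0.36934, so δ = -21.675°.
cos H₀ = −tan(+47.0°) tan(-21.675°) = 0.4262, H₀ = 1.1305 rad.
Bracket: H₀ sin φ sin δ + cos φ cos δ sin H₀ = 1.1305×0.73135×-0.36934 + 0.68200×0.92929×0.90463 = -0.305367 + 0.573333 = 0.267966.
Q̄ = (S₀/π) × [bracket] = (1361/π) × 0.267966 = 116.09 W/m².
Ratio Q̄_A / Q̄_B = 103.91 / 116.09 = 0.8951.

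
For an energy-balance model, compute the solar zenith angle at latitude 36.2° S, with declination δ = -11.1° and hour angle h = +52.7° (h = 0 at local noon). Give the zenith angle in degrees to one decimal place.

θ_z = 53.6°

cos θ_z = sin ϕ sin δ + cos ϕ cos δ cos h = 0.113705 + 0.479861 = 0.593566.
θ_z = arccos(0.593566) = 53.6°.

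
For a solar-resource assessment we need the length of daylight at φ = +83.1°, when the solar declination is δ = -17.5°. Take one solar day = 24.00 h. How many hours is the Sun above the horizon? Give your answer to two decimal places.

cos H₀ = −tan φ · tan δ = 2.6055 ≥ 1, so the Sun never rises (polar night) and H₀ = 0.
Daylight = 2H₀/(2π) × 24.00 h = (0.0000/π) × 24.00 = 0.00 h.

0.00 h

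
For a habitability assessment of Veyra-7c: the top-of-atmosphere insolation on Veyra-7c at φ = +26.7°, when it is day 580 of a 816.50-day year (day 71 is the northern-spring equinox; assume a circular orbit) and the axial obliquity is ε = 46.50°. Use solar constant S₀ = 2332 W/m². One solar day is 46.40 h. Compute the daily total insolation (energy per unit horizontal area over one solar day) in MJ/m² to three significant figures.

55.2 MJ/m²

Solar longitude: λ_s = 360° × (580 − 71)/816.50 = 224.421°.
sin δ = sin 46.50° × sin 224.421° = -0.50771, so δ = -30.511°.
cos H₀ = −tan(+26.7°) tan(-30.511°) = 0.2964, H₀ = 1.2699 rad.
Bracket: H₀ sin φ sin δ + cos φ cos δ sin H₀ = 1.2699×0.44932×-0.50771 + 0.89337×0.86153×0.95507 = -0.289695 + 0.735084 = 0.445389.
Q̄ = (S₀/π) × [bracket] = (2332/π) × 0.445389 = 330.61 W/m².
Daily total = Q̄ × 46.40 h × 3600 s/h = 330.61 × 46.40 × 3600 / 10⁶ = 55.23 MJ/m².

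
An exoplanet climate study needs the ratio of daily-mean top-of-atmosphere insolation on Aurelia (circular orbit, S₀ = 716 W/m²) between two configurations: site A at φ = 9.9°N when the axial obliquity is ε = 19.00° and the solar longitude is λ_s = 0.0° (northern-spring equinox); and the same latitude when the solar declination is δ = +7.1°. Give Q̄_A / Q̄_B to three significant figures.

— Configuration A (φ=+9.9°):
Solar declination: sin δ = sin ε · sin λ_s = sin 19.00° × sin 0.0° = 0.00000, so δ = +0.000°.
cos H₀ = −tan(+9.9°) tan(+0.000°) = -0.0000, H₀ = 1.5708 rad.
Bracket: H₀ sin φ sin δ + cos φ cos δ sin H₀ = 1.5708×0.17193×0.00000 + 0.98511×1.00000×1.00000 = 0.000000 + 0.985110 = 0.985110.
Q̄ = (S₀/π) × [bracket] = (716/π) × 0.985110 = 224.52 W/m².
— Configuration B (φ=+9.9°):
cos H₀ = −tan(+9.9°) tan(+7.100°) = -0.0217, H₀ = 1.5925 rad.
Bracket: H₀ sin φ sin δ + cos φ cos δ sin H₀ = 1.5925×0.17193×0.12360 + 0.98511×0.99233×0.99976 = 0.033841 + 0.977320 = 1.011161.
Q̄ = (S₀/π) × [bracket] = (716/π) × 1.011161 = 230.45 W/m².
Ratio Q̄_A / Q̄_B = 224.52 / 230.45 = 0.9743.

Q̄_A / Q̄_B ≈ 0.974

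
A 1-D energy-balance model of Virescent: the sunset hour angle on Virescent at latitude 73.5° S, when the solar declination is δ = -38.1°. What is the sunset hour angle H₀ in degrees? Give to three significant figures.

H₀ = 180°

Sunrise equation: cos H₀ = −tan φ · tan δ = -2.6471 ≤ −1, so the host star never sets (polar day) and H₀ = π.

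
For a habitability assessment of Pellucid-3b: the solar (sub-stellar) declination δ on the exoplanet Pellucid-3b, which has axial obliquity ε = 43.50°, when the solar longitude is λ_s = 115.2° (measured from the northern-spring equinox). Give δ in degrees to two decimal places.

δ = +38.52°

sin δ = sin ε · sin λ_s = sin 43.50° × sin 115.2° = 0.622842.
δ = arcsin(0.622842) = +38.52°.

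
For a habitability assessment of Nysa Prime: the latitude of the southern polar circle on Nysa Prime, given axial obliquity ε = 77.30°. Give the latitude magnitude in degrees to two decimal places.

12.70°

The polar circle is the lowest latitude that experiences at least one full rotation of continuous darkness at the northern-summer solstice; it lies at |ϕ| = 90° − ε = 90° − 77.30° = 12.70°.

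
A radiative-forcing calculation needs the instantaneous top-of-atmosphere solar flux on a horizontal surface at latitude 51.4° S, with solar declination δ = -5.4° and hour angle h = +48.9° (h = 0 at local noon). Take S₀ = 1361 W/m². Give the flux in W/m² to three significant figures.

cos θ_z = sin φ sin δ + cos φ cos δ cos h = 0.073548 + 0.408303 = 0.481851.
Flux = S₀ · cos θ_z = 1361 × 0.481851 = 655.8 W/m².

656 W/m²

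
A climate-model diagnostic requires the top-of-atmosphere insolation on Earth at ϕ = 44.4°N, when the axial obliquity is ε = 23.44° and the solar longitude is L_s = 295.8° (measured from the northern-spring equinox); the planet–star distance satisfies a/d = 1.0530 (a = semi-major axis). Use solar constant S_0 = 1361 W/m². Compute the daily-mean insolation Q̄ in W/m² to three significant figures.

Solar declination: sin δ = sin ε · sin L_s = sin 23.44° × sin 295.8° = -0.35814, so δ = -20.986°.
cos h₀ = −tan(+44.4°) tan(-20.986°) = 0.3756, h₀ = 1.1857 rad.
Bracket: h₀ sin ϕ sin δ + cos ϕ cos δ sin h₀ = 1.1857×0.69966×-0.35814 + 0.71447×0.93367×0.92677 = -0.297108 + 0.618229 = 0.321121.
Inverse-square distance factor (a/d)² = 1.0530² = 1.108809.
Q̄ = (S_0/π) × 1.108809 × [bracket] = (1361/π) × 1.108809 × 0.321121 = 154.3 W/m².

Q̄ ≈ 154 W/m²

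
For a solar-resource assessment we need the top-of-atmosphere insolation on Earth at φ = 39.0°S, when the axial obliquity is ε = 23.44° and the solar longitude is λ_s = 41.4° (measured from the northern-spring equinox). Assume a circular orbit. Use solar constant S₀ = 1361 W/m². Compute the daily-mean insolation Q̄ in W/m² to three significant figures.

Solar declination: sin δ = sin ε · sin λ_s = sin 23.44° × sin 41.4° = 0.26306, so δ = +15.252°.
cos H₀ = −tan(-39.0°) tan(+15.252°) = 0.2208, H₀ = 1.3482 rad.
Bracket: H₀ sin φ sin δ + cos φ cos δ sin H₀ = 1.3482×-0.62932×0.26306 + 0.77715×0.96478×0.97532 = -0.223193 + 0.731274 = 0.508081.
Q̄ = (S₀/π) × [bracket] = (1361/π) × 0.508081 = 220.1 W/m².

Q̄ ≈ 220 W/m²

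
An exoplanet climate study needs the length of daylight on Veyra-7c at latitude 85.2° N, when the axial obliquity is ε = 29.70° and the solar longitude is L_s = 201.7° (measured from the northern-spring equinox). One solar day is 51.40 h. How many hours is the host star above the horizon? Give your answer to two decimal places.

0.00 h

Solar declination: sin δ = sin ε · sin L_s = sin 29.70° × sin 201.7° = -0.18319, so δ = -10.556°.
cos h₀ = −tan ϕ · tan δ = 2.2192 ≥ 1, so the host star never rises (polar night) and h₀ = 0.
Daylight = 2h₀/(2π) × 51.40 h = (0.0000/π) × 51.40 = 0.00 h.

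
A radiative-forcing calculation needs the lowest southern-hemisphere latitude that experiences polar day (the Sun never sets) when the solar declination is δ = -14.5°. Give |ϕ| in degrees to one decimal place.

Polar day requires cos h₀ = −tan ϕ tan δ ≤ −1, i.e. tan ϕ tan δ ≥ 1.
The boundary is |tan ϕ| · |tan δ| = 1, so |ϕ| = 90° − |δ| = 90° − 14.5° = 75.5° in the southern hemisphere.

|ϕ| = 75.5°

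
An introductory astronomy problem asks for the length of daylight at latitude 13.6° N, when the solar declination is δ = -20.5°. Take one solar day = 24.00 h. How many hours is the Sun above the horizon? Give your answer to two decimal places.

cos H₀ = −tan φ · tan δ = −tan(+13.6°) × tan(-20.500°) = 0.0905, so H₀ = 1.4802 rad = 84.81°.
Daylight = 2H₀/(2π) × 24.00 h = (1.4802/π) × 24.00 = 11.31 h.

11.31 h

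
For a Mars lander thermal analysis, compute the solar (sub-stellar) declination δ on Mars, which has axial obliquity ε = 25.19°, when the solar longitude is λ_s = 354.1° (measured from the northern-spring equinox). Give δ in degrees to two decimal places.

sin δ = sin ε · sin λ_s = sin 25.19° × sin 354.1° = -0.043751.
δ = arcsin(-0.043751) = -2.51°.

δ = -2.51°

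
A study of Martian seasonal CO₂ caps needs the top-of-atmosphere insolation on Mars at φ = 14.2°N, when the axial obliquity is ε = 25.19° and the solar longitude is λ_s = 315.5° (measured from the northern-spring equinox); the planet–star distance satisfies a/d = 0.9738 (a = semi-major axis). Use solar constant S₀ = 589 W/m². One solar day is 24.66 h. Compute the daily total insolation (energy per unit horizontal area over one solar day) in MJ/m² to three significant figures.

Solar declination: sin δ = sin ε · sin λ_s = sin 25.19° × sin 315.5° = -0.29832, so δ = -17.357°.
cos H₀ = −tan(+14.2°) tan(-17.357°) = 0.0791, H₀ = 1.4916 rad.
Bracket: H₀ sin φ sin δ + cos φ cos δ sin H₀ = 1.4916×0.24531×-0.29832 + 0.96945×0.95447×0.99687 = -0.109157 + 0.922415 = 0.813258.
Inverse-square distance factor (a/d)² = 0.9738² = 0.948286.
Q̄ = (S₀/π) × 0.948286 × [bracket] = (589/π) × 0.948286 × 0.813258 = 144.59 W/m².
Daily total = Q̄ × 24.66 h × 3600 s/h = 144.59 × 24.66 × 3600 / 10⁶ = 12.84 MJ/m².

12.8 MJ/m²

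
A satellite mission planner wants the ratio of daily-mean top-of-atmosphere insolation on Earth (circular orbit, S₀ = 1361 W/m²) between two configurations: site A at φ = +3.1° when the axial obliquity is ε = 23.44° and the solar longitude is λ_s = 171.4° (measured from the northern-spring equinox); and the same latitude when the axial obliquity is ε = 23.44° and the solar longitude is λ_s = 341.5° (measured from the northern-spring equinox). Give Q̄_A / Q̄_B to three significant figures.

— Configuration A (φ=+3.1°):
Solar declination: sin δ = sin ε · sin λ_s = sin 23.44° × sin 171.4° = 0.05948, so δ = +3.410°.
cos H₀ = −tan(+3.1°) tan(+3.410°) = -0.0032, H₀ = 1.5740 rad.
Bracket: H₀ sin φ sin δ + cos φ cos δ sin H₀ = 1.5740×0.05408×0.05948 + 0.99854×0.99823×0.99999 = 0.005063 + 0.996763 = 1.001826.
Q̄ = (S₀/π) × [bracket] = (1361/π) × 1.001826 = 434.01 W/m².
— Configuration B (φ=+3.1°):
Solar declination: sin δ = sin ε · sin λ_s = sin 23.44° × sin 341.5° = -0.12622, so δ = -7.251°.
cos H₀ = −tan(+3.1°) tan(-7.251°) = 0.0069, H₀ = 1.5639 rad.
Bracket: H₀ sin φ sin δ + cos φ cos δ sin H₀ = 1.5639×0.05408×-0.12622 + 0.99854×0.99200×0.99998 = -0.010675 + 0.990532 = 0.979857.
Q̄ = (S₀/π) × [bracket] = (1361/π) × 0.979857 = 424.49 W/m².
Ratio Q̄_A / Q̄_B = 434.01 / 424.49 = 1.022.

Q̄_A / Q̄_B ≈ 1.02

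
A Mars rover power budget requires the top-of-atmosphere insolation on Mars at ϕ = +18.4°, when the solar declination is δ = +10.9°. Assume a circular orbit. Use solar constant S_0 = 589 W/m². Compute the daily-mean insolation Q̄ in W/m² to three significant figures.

cos h₀ = −tan(+18.4°) tan(+10.900°) = -0.0641, h₀ = 1.6349 rad.
Bracket: h₀ sin ϕ sin δ + cos ϕ cos δ sin h₀ = 1.6349×0.31565×0.18910 + 0.94888×0.98196×0.99795 = 0.097586 + 0.929852 = 1.027438.
Q̄ = (S_0/π) × [bracket] = (589/π) × 1.027438 = 192.6 W/m².

Q̄ ≈ 193 W/m²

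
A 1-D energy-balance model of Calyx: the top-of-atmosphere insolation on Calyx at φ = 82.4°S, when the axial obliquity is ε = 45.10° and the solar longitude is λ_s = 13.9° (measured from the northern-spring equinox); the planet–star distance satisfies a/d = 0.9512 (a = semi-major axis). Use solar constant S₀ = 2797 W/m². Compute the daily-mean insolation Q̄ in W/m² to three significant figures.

Solar declination: sin δ = sin ε · sin λ_s = sin 45.10° × sin 13.9° = 0.17016, so δ = +9.797°.
cos H₀ = −tan(-82.4°) tan(+9.797°) = 1.2942 ≥ 1 ⇒ polar night, H₀ = 0 and Q̄ = 0.
Inverse-square distance factor (a/d)² = 0.9512² = 0.904781.

Q̄ ≈ 0.00 W/m²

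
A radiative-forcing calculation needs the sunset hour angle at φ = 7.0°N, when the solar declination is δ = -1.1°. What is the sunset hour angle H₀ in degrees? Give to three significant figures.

cos H₀ = −tan φ · tan δ = −tan(+7.0°) × tan(-1.100°) = 0.0024, so H₀ = 1.5684 rad = 89.86°.

H₀ = 89.9°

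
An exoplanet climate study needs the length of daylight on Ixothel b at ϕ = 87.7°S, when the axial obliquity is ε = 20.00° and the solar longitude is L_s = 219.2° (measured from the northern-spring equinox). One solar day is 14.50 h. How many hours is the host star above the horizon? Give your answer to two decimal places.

14.50 h

Solar declination: sin δ = sin ε · sin L_s = sin 20.00° × sin 219.2° = -0.21617, so δ = -12.484°.
Sunrise equation: cos h₀ = −tan ϕ · tan δ = -5.5124 ≤ −1, so the host star never sets (polar day) and h₀ = π.
Daylight = 2h₀/(2π) × 14.50 h = (3.1416/π) × 14.50 = 14.50 h.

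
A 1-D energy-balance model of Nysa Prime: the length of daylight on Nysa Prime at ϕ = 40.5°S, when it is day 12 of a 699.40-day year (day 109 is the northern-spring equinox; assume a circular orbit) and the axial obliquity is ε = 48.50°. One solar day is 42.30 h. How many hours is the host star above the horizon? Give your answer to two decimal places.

29.77 h

Solar longitude: L_s = 360° × (12 − 109)/699.40 = -49.929°, i.e. -49.929° + 360° = 310.071°.
sin δ = sin 48.50° × sin 310.071° = -0.57313, so δ = -34.969°.
cos h₀ = −tan ϕ · tan δ = −tan(-40.5°) × tan(-34.969°) = -0.5973, so h₀ = 2.2110 rad = 126.68°.
Daylight = 2h₀/(2π) × 42.30 h = (2.2110/π) × 42.30 = 29.77 h.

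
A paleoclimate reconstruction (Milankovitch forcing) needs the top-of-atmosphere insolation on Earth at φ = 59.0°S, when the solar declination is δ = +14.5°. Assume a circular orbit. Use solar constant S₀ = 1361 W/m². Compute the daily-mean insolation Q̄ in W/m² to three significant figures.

cos H₀ = −tan(-59.0°) tan(+14.500°) = 0.4304, H₀ = 1.1258 rad.
Bracket: H₀ sin φ sin δ + cos φ cos δ sin H₀ = 1.1258×-0.85717×0.25038 + 0.51504×0.96815×0.90263 = -0.241617 + 0.450084 = 0.208467.
Q̄ = (S₀/π) × [bracket] = (1361/π) × 0.208467 = 90.31 W/m².

Q̄ ≈ 90.3 W/m²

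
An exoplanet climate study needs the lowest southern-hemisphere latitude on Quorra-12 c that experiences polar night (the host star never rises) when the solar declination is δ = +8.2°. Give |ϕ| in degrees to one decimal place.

Polar night requires cos h₀ = −tan ϕ tan δ ≥ 1, i.e. tan ϕ tan δ ≤ −1.
The boundary is |tan ϕ| · |tan δ| = 1, so |ϕ| = 90° − |δ| = 90° − 8.2° = 81.8° in the southern hemisphere.

|ϕ| = 81.8°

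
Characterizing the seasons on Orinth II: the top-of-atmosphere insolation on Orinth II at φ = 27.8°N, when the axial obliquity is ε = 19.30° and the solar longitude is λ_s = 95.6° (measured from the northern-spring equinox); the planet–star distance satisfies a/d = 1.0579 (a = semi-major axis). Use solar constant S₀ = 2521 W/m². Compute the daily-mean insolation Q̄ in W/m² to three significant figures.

Solar declination: sin δ = sin ε · sin λ_s = sin 19.30° × sin 95.6° = 0.32894, so δ = +19.204°.
cos H₀ = −tan(+27.8°) tan(+19.204°) = -0.1836, H₀ = 1.7555 rad.
Bracket: H₀ sin φ sin δ + cos φ cos δ sin H₀ = 1.7555×0.46639×0.32894 + 0.88458×0.94435×0.98299 = 0.269319 + 0.821144 = 1.090463.
Inverse-square distance factor (a/d)² = 1.0579² = 1.119152.
Q̄ = (S₀/π) × 1.119152 × [bracket] = (2521/π) × 1.119152 × 1.090463 = 979.3 W/m².

Q̄ ≈ 979 W/m²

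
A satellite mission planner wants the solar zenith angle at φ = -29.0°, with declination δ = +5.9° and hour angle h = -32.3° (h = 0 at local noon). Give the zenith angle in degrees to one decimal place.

cos θ_z = sin φ sin δ + cos φ cos δ cos h = -0.049835 + 0.735367 = 0.685532.
θ_z = arccos(0.685532) = 46.7°.

θ_z = 46.7°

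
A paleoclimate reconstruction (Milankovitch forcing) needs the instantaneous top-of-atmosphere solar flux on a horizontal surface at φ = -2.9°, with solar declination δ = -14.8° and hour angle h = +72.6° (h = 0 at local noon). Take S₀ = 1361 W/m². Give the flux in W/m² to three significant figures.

411 W/m²

cos θ_z = sin φ sin δ + cos φ cos δ cos h = 0.012924 + 0.288749 = 0.301673.
Flux = S₀ · cos θ_z = 1361 × 0.301673 = 410.6 W/m².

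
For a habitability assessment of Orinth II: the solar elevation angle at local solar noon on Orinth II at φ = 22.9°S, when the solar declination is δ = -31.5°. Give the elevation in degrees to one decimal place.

At local noon the hour angle is zero, so the zenith angle equals |φ − δ| = |-22.9° − (-31.500°)| = 8.600°.
Elevation = 90° − 8.600° = 81.4°.

81.4°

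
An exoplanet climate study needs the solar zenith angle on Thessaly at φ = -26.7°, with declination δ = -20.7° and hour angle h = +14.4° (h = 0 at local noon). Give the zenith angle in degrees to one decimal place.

cos θ_z = sin φ sin δ + cos φ cos δ cos h = 0.158823 + 0.809444 = 0.968267.
θ_z = arccos(0.968267) = 14.5°.

θ_z = 14.5°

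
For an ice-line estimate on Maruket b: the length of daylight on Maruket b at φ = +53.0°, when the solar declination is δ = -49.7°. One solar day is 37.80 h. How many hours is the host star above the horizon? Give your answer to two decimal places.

cos H₀ = −tan φ · tan δ = 1.5648 ≥ 1, so the host star never rises (polar night) and H₀ = 0.
Daylight = 2H₀/(2π) × 37.80 h = (0.0000/π) × 37.80 = 0.00 h.

0.00 h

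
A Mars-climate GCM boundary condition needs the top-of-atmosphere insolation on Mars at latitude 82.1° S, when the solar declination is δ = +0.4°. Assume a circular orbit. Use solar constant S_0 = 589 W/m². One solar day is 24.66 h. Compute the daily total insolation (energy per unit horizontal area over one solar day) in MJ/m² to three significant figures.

2.11 MJ/m²

cos h₀ = −tan(-82.1°) tan(+0.400°) = 0.0503, h₀ = 1.5205 rad.
Bracket: h₀ sin ϕ sin δ + cos ϕ cos δ sin h₀ = 1.5205×-0.99051×0.00698 + 0.13744×0.99998×0.99873 = -0.010512 + 0.137263 = 0.126751.
Q̄ = (S_0/π) × [bracket] = (589/π) × 0.126751 = 23.764 W/m².
Daily total = Q̄ × 24.66 h × 3600 s/h = 23.764 × 24.66 × 3600 / 10⁶ = 2.110 MJ/m².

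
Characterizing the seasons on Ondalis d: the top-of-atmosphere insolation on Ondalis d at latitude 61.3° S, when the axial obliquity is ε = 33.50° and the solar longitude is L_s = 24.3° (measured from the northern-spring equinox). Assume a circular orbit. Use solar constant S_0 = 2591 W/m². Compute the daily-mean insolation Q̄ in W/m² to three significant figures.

Q̄ ≈ 163 W/m²

Solar declination: sin δ = sin ε · sin L_s = sin 33.50° × sin 24.3° = 0.22713, so δ = +13.128°.
cos h₀ = −tan(-61.3°) tan(+13.128°) = 0.4260, h₀ = 1.1307 rad.
Bracket: h₀ sin ϕ sin δ + cos ϕ cos δ sin h₀ = 1.1307×-0.87715×0.22713 + 0.48022×0.97386×0.90473 = -0.225266 + 0.423112 = 0.197846.
Q̄ = (S_0/π) × [bracket] = (2591/π) × 0.197846 = 163.2 W/m².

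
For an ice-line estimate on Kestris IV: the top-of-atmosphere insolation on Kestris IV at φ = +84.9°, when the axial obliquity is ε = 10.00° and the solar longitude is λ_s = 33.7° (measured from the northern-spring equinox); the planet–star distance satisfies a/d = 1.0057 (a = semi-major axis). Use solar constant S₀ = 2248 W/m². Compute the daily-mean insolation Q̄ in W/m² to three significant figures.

Q̄ ≈ 218 W/m²

Solar declination: sin δ = sin ε · sin λ_s = sin 10.00° × sin 33.7° = 0.09635, so δ = +5.529°.
cos H₀ = −tan(+84.9°) tan(+5.529°) = -1.0846 ≤ −1 ⇒ polar day, H₀ = π.
Bracket: H₀ sin φ sin δ + cos φ cos δ sin H₀ = 3.1416×0.99604×0.09635 + 0.08889×0.99535×0.00000 = 0.301494 + 0.000000 = 0.301494.
Inverse-square distance factor (a/d)² = 1.0057² = 1.011432.
Q̄ = (S₀/π) × 1.011432 × [bracket] = (2248/π) × 1.011432 × 0.301494 = 218.2 W/m².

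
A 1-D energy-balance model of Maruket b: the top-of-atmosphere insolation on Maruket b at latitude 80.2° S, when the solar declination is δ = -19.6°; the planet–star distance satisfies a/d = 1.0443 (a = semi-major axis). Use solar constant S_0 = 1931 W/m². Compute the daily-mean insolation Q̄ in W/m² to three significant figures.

Q̄ ≈ 696 W/m²

cos h₀ = −tan(-80.2°) tan(-19.600°) = -2.0615 ≤ −1 ⇒ polar day, h₀ = π.
Bracket: h₀ sin ϕ sin δ + cos ϕ cos δ sin h₀ = 3.1416×-0.98541×-0.33545 + 0.17021×0.94206×0.00000 = 1.038474 + 0.000000 = 1.038474.
Inverse-square distance factor (a/d)² = 1.0443² = 1.090562.
Q̄ = (S_0/π) × 1.090562 × [bracket] = (1931/π) × 1.090562 × 1.038474 = 696.1 W/m².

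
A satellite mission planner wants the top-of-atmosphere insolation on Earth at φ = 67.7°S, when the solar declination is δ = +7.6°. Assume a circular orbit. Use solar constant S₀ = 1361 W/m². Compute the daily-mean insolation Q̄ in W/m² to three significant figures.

Q̄ ≈ 88.4 W/m²

cos H₀ = −tan(-67.7°) tan(+7.600°) = 0.3253, H₀ = 1.2394 rad.
Bracket: H₀ sin φ sin δ + cos φ cos δ sin H₀ = 1.2394×-0.92521×0.13226 + 0.37946×0.99122×0.94560 = -0.151663 + 0.355667 = 0.204004.
Q̄ = (S₀/π) × [bracket] = (1361/π) × 0.204004 = 88.38 W/m².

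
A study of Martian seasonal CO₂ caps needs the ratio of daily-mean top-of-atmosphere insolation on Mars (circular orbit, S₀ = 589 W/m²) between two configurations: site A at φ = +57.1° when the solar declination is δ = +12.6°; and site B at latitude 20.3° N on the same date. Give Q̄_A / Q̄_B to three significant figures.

Q̄_A / Q̄_B ≈ 0.819

— Configuration A (φ=+57.1°):
cos H₀ = −tan(+57.1°) tan(+12.600°) = -0.3455, H₀ = 1.9236 rad.
Bracket: H₀ sin φ sin δ + cos φ cos δ sin H₀ = 1.9236×0.83962×0.21814 + 0.54317×0.97592×0.93841 = 0.352316 + 0.497442 = 0.849758.
Q̄ = (S₀/π) × [bracket] = (589/π) × 0.849758 = 159.32 W/m².
— Configuration B (φ=+20.3°):
cos H₀ = −tan(+20.3°) tan(+12.600°) = -0.0827, H₀ = 1.6536 rad.
Bracket: H₀ sin φ sin δ + cos φ cos δ sin H₀ = 1.6536×0.34694×0.21814 + 0.93789×0.97592×0.99658 = 0.125147 + 0.912175 = 1.037322.
Q̄ = (S₀/π) × [bracket] = (589/π) × 1.037322 = 194.48 W/m².
Ratio Q̄_A / Q̄_B = 159.32 / 194.48 = 0.8192.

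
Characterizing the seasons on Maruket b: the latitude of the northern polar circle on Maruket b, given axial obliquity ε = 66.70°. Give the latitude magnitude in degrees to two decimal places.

The polar circle is the lowest latitude that experiences at least one full rotation of continuous daylight at the northern-summer solstice; it lies at |ϕ| = 90° − ε = 90° − 66.70° = 23.30°.

23.30°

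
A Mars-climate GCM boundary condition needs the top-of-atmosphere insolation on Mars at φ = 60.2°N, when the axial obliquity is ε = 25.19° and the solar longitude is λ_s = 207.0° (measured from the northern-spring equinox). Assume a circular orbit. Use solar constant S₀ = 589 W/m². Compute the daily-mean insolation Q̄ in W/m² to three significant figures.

Solar declination: sin δ = sin ε · sin λ_s = sin 25.19° × sin 207.0° = -0.19323, so δ = -11.141°.
cos H₀ = −tan(+60.2°) tan(-11.141°) = 0.3439, H₀ = 1.2198 rad.
Bracket: H₀ sin φ sin δ + cos φ cos δ sin H₀ = 1.2198×0.86777×-0.19323 + 0.49697×0.98115×0.93902 = -0.204535 + 0.457868 = 0.253333.
Q̄ = (S₀/π) × [bracket] = (589/π) × 0.253333 = 47.50 W/m².

Q̄ ≈ 47.5 W/m²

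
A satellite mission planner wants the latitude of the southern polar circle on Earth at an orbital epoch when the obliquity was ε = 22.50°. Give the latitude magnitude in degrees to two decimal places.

The polar circle is the lowest latitude that experiences at least one full rotation of continuous darkness at the northern-summer solstice; it lies at |φ| = 90° − ε = 90° − 22.50° = 67.50°.

67.50°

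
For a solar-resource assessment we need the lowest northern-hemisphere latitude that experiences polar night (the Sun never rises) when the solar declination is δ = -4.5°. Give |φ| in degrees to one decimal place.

Polar night requires cos H₀ = −tan φ tan δ ≥ 1, i.e. tan φ tan δ ≤ −1.
The boundary is |tan φ| · |tan δ| = 1, so |φ| = 90° − |δ| = 90° − 4.5° = 85.5° in the northern hemisphere.

|φ| = 85.5°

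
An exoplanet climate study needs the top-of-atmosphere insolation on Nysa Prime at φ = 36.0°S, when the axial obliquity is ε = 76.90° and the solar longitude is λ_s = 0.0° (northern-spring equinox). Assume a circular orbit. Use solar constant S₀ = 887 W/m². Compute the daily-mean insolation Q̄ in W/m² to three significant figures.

Solar declination: sin δ = sin ε · sin λ_s = sin 76.90° × sin 0.0° = 0.00000, so δ = +0.000°.
cos H₀ = −tan(-36.0°) tan(+0.000°) = 0.0000, H₀ = 1.5708 rad.
Bracket: H₀ sin φ sin δ + cos φ cos δ sin H₀ = 1.5708×-0.58779×0.00000 + 0.80902×1.00000×1.00000 = -0.000000 + 0.809020 = 0.809020.
Q̄ = (S₀/π) × [bracket] = (887/π) × 0.809020 = 228.4 W/m².

Q̄ ≈ 228 W/m²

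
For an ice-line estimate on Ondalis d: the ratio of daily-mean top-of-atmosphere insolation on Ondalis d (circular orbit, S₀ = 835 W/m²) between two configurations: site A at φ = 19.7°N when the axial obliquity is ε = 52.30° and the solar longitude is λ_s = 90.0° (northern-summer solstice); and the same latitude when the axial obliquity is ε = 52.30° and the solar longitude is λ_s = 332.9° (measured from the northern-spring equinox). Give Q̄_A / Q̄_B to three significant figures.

— Configuration A (φ=+19.7°):
Solar declination: sin δ = sin ε · sin λ_s = sin 52.30° × sin 90.0° = 0.79122, so δ = +52.300°.
cos H₀ = −tan(+19.7°) tan(+52.300°) = -0.4633, H₀ = 2.0525 rad.
Bracket: H₀ sin φ sin δ + cos φ cos δ sin H₀ = 2.0525×0.33710×0.79122 + 0.94147×0.61153×0.88622 = 0.547443 + 0.510230 = 1.057673.
Q̄ = (S₀/π) × [bracket] = (835/π) × 1.057673 = 281.12 W/m².
— Configuration B (φ=+19.7°):
Solar declination: sin δ = sin ε · sin λ_s = sin 52.30° × sin 332.9° = -0.36044, so δ = -21.127°.
cos H₀ = −tan(+19.7°) tan(-21.127°) = 0.1384, H₀ = 1.4320 rad.
Bracket: H₀ sin φ sin δ + cos φ cos δ sin H₀ = 1.4320×0.33710×-0.36044 + 0.94147×0.93278×0.99038 = -0.173994 + 0.869736 = 0.695742.
Q̄ = (S₀/π) × [bracket] = (835/π) × 0.695742 = 184.92 W/m².
Ratio Q̄_A / Q̄_B = 281.12 / 184.92 = 1.520.

Q̄_A / Q̄_B ≈ 1.52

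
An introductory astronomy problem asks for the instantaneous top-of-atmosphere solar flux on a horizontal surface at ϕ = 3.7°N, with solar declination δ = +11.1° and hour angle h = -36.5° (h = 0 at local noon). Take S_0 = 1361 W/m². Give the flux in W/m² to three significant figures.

1.09e+03 W/m²

cos θ_z = sin ϕ sin δ + cos ϕ cos δ cos h = 0.012424 + 0.787175 = 0.799599.
Flux = S_0 · cos θ_z = 1361 × 0.799599 = 1088 W/m².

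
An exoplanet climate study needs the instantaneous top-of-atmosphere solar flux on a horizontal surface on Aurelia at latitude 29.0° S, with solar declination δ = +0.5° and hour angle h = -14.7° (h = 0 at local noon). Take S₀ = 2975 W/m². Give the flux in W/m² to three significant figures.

2.50e+03 W/m²

cos θ_z = sin φ sin δ + cos φ cos δ cos h = -0.004231 + 0.845959 = 0.841728.
Flux = S₀ · cos θ_z = 2975 × 0.841728 = 2504 W/m².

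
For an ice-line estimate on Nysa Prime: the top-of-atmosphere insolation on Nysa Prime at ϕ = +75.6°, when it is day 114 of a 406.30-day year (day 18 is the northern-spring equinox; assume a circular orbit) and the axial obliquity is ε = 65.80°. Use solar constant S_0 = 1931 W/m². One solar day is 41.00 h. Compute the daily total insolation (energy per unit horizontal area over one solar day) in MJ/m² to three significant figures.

251 MJ/m²

Solar longitude: L_s = 360° × (114 − 18)/406.30 = 85.060°.
sin δ = sin 65.80° × sin 85.060° = 0.90873, so δ = +65.331°.
cos h₀ = −tan(+75.6°) tan(+65.331°) = -8.4798 ≤ −1 ⇒ polar day, h₀ = π.
Bracket: h₀ sin ϕ sin δ + cos ϕ cos δ sin h₀ = 3.1416×0.96858×0.90873 + 0.24869×0.41738×0.00000 = 2.765166 + 0.000000 = 2.765166.
Q̄ = (S_0/π) × [bracket] = (1931/π) × 2.765166 = 1699.6 W/m².
Daily total = Q̄ × 41.00 h × 3600 s/h = 1699.6 × 41.00 × 3600 / 10⁶ = 250.9 MJ/m².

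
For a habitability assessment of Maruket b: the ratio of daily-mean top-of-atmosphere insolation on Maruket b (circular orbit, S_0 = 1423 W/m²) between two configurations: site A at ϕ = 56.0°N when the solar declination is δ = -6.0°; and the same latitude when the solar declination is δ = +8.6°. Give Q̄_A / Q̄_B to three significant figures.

— Configuration A (ϕ=+56.0°):
cos h₀ = −tan(+56.0°) tan(-6.000°) = 0.1558, h₀ = 1.4143 rad.
Bracket: h₀ sin ϕ sin δ + cos ϕ cos δ sin h₀ = 1.4143×0.82904×-0.10453 + 0.55919×0.99452×0.98778 = -0.122563 + 0.549330 = 0.426767.
Q̄ = (S_0/π) × [bracket] = (1423/π) × 0.426767 = 193.31 W/m².
— Configuration B (ϕ=+56.0°):
cos h₀ = −tan(+56.0°) tan(+8.600°) = -0.2242, h₀ = 1.7969 rad.
Bracket: h₀ sin ϕ sin δ + cos ϕ cos δ sin h₀ = 1.7969×0.82904×0.14954 + 0.55919×0.98876×0.97454 = 0.222770 + 0.538828 = 0.761598.
Q̄ = (S_0/π) × [bracket] = (1423/π) × 0.761598 = 344.97 W/m².
Ratio Q̄_A / Q̄_B = 193.31 / 344.97 = 0.5604.

Q̄_A / Q̄_B ≈ 0.560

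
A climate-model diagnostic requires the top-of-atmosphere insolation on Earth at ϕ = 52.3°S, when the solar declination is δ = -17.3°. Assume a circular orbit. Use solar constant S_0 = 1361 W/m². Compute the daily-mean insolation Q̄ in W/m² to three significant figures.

cos h₀ = −tan(-52.3°) tan(-17.300°) = -0.4030, h₀ = 1.9856 rad.
Bracket: h₀ sin ϕ sin δ + cos ϕ cos δ sin h₀ = 1.9856×-0.79122×-0.29737 + 0.61153×0.95476×0.91520 = 0.467182 + 0.534353 = 1.001535.
Q̄ = (S_0/π) × [bracket] = (1361/π) × 1.001535 = 433.9 W/m².

Q̄ ≈ 434 W/m²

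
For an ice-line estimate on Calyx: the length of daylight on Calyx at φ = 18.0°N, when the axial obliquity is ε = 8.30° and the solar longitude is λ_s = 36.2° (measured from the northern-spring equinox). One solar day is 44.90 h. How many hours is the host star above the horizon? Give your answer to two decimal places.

22.85 h

Solar declination: sin δ = sin ε · sin λ_s = sin 8.30° × sin 36.2° = 0.08526, so δ = +4.891°.
cos H₀ = −tan φ · tan δ = −tan(+18.0°) × tan(+4.891°) = -0.0278, so H₀ = 1.5986 rad = 91.59°.
Daylight = 2H₀/(2π) × 44.90 h = (1.5986/π) × 44.90 = 22.85 h.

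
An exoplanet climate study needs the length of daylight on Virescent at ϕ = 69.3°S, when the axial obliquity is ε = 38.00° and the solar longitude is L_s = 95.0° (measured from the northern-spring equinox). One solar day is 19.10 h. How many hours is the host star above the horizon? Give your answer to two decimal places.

Solar declination: sin δ = sin ε · sin L_s = sin 38.00° × sin 95.0° = 0.61332, so δ = +37.830°.
cos h₀ = −tan ϕ · tan δ = 2.0550 ≥ 1, so the host star never rises (polar night) and h₀ = 0.
Daylight = 2h₀/(2π) × 19.10 h = (0.0000/π) × 19.10 = 0.00 h.

0.00 h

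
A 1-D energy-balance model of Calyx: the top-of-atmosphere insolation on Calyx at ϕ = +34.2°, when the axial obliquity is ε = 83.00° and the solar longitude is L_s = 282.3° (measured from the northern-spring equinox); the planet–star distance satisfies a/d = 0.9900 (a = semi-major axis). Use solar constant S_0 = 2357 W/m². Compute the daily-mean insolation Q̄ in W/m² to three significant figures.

Q̄ ≈ 0.00 W/m²

Solar declination: sin δ = sin ε · sin L_s = sin 83.00° × sin 282.3° = -0.96976, so δ = -75.874°.
cos h₀ = −tan(+34.2°) tan(-75.874°) = 2.7005 ≥ 1 ⇒ polar night, h₀ = 0 and Q̄ = 0.
Inverse-square distance factor (a/d)² = 0.9900² = 0.980100.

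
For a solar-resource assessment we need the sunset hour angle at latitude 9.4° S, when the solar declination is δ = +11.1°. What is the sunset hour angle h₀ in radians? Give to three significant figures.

h₀ = 1.54 rad

cos h₀ = −tan ϕ · tan δ = −tan(-9.4°) × tan(+11.100°) = 0.0325, so h₀ = 1.5383 rad = 88.14°.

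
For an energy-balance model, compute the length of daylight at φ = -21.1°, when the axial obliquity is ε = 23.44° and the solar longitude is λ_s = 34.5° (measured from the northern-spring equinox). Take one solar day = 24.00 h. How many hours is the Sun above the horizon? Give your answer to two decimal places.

Solar declination: sin δ = sin ε · sin λ_s = sin 23.44° × sin 34.5° = 0.22531, so δ = +13.021°.
cos H₀ = −tan φ · tan δ = −tan(-21.1°) × tan(+13.021°) = 0.0892, so H₀ = 1.4814 rad = 84.88°.
Daylight = 2H₀/(2π) × 24.00 h = (1.4814/π) × 24.00 = 11.32 h.

11.32 h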